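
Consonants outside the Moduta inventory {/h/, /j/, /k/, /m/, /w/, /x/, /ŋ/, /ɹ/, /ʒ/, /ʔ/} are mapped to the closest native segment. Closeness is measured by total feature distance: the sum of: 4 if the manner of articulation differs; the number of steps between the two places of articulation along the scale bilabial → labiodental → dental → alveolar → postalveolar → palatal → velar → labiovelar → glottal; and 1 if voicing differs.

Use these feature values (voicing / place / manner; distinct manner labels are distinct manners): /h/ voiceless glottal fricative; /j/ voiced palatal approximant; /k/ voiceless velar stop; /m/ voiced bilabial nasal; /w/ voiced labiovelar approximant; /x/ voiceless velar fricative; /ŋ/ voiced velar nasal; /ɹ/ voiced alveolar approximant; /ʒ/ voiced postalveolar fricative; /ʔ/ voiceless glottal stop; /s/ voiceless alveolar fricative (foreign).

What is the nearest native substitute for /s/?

/ʒ/ is closest: same manner (fricative), place distance 1 (alveolar→postalveolar), voicing differs (+1); total 2. Next closest is /x/ at distance 3.

ʒ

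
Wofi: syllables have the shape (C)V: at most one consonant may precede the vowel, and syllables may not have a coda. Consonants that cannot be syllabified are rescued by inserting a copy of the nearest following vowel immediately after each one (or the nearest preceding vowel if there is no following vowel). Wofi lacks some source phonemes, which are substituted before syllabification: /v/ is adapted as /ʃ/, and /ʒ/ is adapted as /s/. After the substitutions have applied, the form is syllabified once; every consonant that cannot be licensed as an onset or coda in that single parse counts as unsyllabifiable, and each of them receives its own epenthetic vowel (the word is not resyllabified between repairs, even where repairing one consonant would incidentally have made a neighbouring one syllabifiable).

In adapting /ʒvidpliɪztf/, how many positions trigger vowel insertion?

6

After substitution the input is /sʃidpliɪztf/.
The unsyllabifiable consonants are /s/, /d/, /p/, /z/, /t/, /f/; each receives one epenthetic vowel.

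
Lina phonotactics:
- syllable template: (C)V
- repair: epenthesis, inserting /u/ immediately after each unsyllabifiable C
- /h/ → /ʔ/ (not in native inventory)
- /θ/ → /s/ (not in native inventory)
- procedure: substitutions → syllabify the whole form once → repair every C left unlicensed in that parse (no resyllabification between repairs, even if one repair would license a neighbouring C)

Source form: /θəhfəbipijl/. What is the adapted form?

səʔufəbipijulu

Substitution: /θ/ → /s/, /h/ → /ʔ/, giving /səʔfəbipijl/.
Under (C)V, the unsyllabifiable consonants are /ʔ/, /j/, /l/ (no codas are permitted; onsets are limited to one consonant).
Epenthesis after each stranded consonant: /ʔ/ → /ʔu/, /j/ → /ju/, /l/ → /lu/.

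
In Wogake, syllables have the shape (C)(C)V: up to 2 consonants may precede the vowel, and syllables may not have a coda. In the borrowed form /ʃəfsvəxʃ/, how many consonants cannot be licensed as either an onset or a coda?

3

Under (C)(C)V, the unsyllabifiable consonants are /f/, /x/, /ʃ/ (no codas are permitted; onsets may contain at most 2 consonants).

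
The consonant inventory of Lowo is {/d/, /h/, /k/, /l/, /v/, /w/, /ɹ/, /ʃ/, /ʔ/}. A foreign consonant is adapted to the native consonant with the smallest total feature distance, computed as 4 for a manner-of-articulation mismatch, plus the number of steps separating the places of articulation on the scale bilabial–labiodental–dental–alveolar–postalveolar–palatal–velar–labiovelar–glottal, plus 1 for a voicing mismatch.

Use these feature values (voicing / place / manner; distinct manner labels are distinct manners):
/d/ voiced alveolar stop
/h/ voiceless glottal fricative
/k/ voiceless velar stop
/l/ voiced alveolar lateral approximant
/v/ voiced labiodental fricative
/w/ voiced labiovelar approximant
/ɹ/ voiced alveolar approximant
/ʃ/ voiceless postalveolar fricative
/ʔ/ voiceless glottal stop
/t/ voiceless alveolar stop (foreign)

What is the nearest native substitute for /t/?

/d/ is closest: same manner (stop), place distance 0 (alveolar→alveolar), voicing differs (+1); total 1. Next closest is /k/ at distance 3.

d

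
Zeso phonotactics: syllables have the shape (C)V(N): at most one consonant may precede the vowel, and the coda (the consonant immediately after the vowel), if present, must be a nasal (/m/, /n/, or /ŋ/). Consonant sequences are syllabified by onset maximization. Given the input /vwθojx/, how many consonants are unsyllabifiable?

Syllabifying with onset maximization leaves /v/, /w/, /j/, /x/ stranded (only a nasal (/m/, /n/, or /ŋ/) is licensed in coda position; onsets are limited to one consonant).

4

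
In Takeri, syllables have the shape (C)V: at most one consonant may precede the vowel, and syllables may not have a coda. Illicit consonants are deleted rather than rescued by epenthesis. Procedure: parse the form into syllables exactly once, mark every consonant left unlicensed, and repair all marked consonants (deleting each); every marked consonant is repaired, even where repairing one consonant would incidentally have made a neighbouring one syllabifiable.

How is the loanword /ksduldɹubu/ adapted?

Under (C)V, the unsyllabifiable consonants are /k/, /s/, /l/, /d/ (no codas are permitted; onsets are limited to one consonant).
Deletion applies to /k/, /s/, /l/, /d/.

duɹubu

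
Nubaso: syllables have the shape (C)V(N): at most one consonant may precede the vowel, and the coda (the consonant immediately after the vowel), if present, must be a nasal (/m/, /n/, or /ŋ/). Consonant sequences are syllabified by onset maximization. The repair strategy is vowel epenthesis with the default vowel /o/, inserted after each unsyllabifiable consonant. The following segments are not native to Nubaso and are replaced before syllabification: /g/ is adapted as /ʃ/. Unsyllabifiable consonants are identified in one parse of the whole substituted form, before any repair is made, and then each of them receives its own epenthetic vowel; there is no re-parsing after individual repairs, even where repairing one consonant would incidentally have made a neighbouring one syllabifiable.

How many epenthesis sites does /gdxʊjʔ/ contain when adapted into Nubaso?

4

After substitution the input is /ʃdxʊjʔ/.
The unsyllabifiable consonants are /ʃ/, /d/, /j/, /ʔ/; each receives one epenthetic vowel.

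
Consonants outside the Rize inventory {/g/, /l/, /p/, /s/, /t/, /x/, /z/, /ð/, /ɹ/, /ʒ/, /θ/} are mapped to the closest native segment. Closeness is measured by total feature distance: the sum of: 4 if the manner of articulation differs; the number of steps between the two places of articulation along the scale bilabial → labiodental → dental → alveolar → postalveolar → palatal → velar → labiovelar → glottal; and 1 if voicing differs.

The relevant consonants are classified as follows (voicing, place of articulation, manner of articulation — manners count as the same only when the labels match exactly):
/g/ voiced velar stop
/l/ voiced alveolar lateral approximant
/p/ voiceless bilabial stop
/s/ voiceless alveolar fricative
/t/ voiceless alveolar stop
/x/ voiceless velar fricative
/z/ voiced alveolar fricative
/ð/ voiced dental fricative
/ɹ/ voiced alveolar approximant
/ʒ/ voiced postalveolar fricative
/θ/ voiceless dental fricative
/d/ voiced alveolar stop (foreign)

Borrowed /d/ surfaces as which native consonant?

/t/ is closest: same manner (stop), place distance 0 (alveolar→alveolar), voicing differs (+1); total 1. Next closest is /g/ at distance 3.

t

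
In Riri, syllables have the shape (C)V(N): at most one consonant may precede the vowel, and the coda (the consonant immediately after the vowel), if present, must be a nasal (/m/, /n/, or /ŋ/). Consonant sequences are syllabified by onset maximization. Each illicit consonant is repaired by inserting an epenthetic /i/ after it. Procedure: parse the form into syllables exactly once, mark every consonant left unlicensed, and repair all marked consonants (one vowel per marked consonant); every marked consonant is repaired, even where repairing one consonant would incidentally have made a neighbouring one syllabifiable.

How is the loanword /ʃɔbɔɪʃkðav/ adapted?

ʃɔbɔɪʃikiðavi

The consonants /ʃ/, /k/, /v/ cannot be parsed into a legal (C)V(N) syllable (only a nasal (/m/, /n/, or /ŋ/) is licensed in coda position; onsets are limited to one consonant).
Each unlicensed consonant becomes the onset of a new syllable: /ʃ/ → /ʃi/, /k/ → /ki/, /v/ → /vi/.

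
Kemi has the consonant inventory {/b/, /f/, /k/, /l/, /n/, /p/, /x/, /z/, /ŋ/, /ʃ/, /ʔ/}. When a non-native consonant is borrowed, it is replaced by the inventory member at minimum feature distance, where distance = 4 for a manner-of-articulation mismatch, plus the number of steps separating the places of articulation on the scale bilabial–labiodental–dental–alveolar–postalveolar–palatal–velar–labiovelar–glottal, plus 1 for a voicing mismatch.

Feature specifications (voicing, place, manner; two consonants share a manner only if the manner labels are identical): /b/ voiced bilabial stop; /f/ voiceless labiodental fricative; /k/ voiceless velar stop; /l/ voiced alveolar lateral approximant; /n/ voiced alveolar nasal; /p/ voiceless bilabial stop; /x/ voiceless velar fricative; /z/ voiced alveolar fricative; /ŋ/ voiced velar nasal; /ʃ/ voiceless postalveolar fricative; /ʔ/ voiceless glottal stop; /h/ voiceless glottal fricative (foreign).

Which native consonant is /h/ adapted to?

x

/x/ is closest: same manner (fricative), place distance 2 (glottal→velar), same voicing; total 2. Next closest is /ʃ/ at distance 4.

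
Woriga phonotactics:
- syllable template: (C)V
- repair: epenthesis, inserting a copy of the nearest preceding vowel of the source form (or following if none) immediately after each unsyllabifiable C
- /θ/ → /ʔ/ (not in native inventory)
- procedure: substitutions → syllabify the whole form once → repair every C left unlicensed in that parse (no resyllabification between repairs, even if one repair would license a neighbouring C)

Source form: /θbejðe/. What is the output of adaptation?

ʔebejeðe

Substitution: /θ/ → /ʔ/, giving /ʔbejðe/.
Under (C)V, the unsyllabifiable consonants are /ʔ/, /j/ (no codas are permitted; onsets are limited to one consonant).
Inserting the epenthetic vowel yields /ʔ/ → /ʔe/, /j/ → /je/.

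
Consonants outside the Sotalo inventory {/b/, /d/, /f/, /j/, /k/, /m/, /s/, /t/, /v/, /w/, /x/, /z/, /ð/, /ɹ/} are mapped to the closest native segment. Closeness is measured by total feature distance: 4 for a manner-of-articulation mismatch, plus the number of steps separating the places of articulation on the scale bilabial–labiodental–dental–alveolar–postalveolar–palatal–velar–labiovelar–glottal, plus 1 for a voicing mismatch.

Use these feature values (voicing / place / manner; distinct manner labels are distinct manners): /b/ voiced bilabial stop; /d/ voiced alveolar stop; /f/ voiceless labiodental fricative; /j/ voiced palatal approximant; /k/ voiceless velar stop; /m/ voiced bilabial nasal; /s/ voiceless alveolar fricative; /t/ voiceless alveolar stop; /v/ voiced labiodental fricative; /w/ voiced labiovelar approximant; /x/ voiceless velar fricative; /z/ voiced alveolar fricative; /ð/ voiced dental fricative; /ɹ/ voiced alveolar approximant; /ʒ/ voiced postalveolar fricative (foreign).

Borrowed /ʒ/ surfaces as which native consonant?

/z/ is closest: same manner (fricative), place distance 1 (postalveolar→alveolar), same voicing; total 1. Next closest is /s/ at distance 2.

z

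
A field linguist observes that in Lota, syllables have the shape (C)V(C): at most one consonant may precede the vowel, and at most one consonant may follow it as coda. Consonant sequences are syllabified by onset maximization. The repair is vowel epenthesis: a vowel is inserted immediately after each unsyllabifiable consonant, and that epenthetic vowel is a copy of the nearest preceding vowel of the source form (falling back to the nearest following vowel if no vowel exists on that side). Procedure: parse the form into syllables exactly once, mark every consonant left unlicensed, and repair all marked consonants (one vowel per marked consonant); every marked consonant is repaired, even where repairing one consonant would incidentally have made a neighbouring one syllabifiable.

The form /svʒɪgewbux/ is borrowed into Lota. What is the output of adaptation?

The consonants /s/, /v/ cannot be parsed into a legal (C)V(C) syllable (at most one coda consonant is licensed; onsets are limited to one consonant).
Inserting the epenthetic vowel yields /s/ → /sɪ/, /v/ → /vɪ/.

sɪvɪʒɪgewbux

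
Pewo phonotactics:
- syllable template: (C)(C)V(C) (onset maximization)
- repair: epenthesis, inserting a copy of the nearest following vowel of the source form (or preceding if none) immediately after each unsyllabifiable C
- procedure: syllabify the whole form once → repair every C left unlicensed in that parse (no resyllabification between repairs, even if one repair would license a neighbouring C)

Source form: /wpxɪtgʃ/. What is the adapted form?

wɪpxɪtgɪʃɪ

Under (C)(C)V(C), the unsyllabifiable consonants are /w/, /g/, /ʃ/ (at most one coda consonant is licensed; onsets may contain at most 2 consonants).
Inserting the epenthetic vowel yields /w/ → /wɪ/, /g/ → /gɪ/, /ʃ/ → /ʃɪ/.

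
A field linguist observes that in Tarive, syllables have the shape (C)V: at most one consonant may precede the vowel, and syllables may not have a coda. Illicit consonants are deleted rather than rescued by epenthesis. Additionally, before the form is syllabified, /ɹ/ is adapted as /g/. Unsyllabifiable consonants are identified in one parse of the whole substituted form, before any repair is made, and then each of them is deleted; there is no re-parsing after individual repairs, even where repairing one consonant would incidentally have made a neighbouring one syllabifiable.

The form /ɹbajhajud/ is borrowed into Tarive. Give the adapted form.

Substitution: /ɹ/ → /g/, giving /gbajhajud/.
Syllabifying with onset maximization leaves /g/, /j/, /d/ stranded (no codas are permitted; onsets are limited to one consonant).
Deletion applies to /g/, /j/, /d/.

bahaju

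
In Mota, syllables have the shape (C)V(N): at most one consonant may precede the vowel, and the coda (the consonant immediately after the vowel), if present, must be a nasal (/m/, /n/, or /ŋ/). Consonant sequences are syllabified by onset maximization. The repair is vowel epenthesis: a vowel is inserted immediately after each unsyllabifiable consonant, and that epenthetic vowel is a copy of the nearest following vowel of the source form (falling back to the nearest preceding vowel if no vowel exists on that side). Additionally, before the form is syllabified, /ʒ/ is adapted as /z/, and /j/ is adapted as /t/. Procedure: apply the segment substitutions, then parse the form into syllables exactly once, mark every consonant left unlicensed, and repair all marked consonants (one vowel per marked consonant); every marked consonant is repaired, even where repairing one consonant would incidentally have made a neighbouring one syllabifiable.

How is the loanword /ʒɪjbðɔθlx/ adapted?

Substitution: /ʒ/ → /z/, /j/ → /t/, giving /zɪtbðɔθlx/.
The consonants /t/, /b/, /θ/, /l/, /x/ cannot be parsed into a legal (C)V(N) syllable (only a nasal (/m/, /n/, or /ŋ/) is licensed in coda position; onsets are limited to one consonant).
Epenthesis after each stranded consonant: /t/ → /tɔ/, /b/ → /bɔ/, /θ/ → /θɔ/, /l/ → /lɔ/, /x/ → /xɔ/.

zɪtɔbɔðɔθɔlɔxɔ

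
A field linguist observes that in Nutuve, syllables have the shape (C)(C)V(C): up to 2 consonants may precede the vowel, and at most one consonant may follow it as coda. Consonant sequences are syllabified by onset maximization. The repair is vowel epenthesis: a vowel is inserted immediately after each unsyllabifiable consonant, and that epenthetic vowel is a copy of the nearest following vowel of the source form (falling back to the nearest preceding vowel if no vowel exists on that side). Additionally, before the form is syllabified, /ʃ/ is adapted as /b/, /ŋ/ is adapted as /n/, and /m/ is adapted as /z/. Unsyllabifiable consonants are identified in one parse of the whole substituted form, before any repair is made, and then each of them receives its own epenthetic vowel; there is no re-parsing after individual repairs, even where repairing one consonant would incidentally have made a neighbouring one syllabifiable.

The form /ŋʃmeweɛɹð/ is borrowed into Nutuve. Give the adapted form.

Substitution: /ŋ/ → /n/, /ʃ/ → /b/, /m/ → /z/, giving /nbzeweɛɹð/.
The consonants /n/, /ð/ cannot be parsed into a legal (C)(C)V(C) syllable (at most one coda consonant is licensed; onsets may contain at most 2 consonants).
Inserting the epenthetic vowel yields /n/ → /ne/, /ð/ → /ðɛ/.

nebzeweɛɹðɛ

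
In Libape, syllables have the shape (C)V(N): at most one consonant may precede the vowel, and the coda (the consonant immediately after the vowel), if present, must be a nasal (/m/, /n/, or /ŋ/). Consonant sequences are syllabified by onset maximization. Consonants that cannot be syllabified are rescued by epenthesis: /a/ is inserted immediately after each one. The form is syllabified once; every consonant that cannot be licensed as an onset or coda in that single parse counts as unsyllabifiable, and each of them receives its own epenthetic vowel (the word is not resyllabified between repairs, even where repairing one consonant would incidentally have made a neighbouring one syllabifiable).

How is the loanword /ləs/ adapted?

The consonants /s/ cannot be parsed into a legal (C)V(N) syllable (only a nasal (/m/, /n/, or /ŋ/) is licensed in coda position; onsets are limited to one consonant).
Epenthesis after each stranded consonant: /s/ → /sa/.

ləsa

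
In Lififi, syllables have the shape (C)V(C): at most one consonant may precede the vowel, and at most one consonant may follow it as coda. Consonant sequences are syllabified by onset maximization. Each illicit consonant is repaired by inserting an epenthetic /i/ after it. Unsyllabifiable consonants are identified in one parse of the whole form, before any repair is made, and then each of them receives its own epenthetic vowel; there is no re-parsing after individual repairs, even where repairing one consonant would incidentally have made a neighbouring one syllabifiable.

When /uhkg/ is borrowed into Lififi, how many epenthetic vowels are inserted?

The unsyllabifiable consonants are /k/, /g/; each receives one epenthetic vowel.

2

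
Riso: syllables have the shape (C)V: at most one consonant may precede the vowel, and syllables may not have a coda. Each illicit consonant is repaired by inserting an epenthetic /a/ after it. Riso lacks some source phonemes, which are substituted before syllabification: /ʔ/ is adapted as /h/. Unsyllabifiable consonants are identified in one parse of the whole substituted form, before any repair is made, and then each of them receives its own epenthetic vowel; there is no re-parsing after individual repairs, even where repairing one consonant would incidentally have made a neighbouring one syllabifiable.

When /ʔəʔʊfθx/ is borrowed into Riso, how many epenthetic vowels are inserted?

After substitution the input is /həhʊfθx/.
The unsyllabifiable consonants are /f/, /θ/, /x/; each receives one epenthetic vowel.

3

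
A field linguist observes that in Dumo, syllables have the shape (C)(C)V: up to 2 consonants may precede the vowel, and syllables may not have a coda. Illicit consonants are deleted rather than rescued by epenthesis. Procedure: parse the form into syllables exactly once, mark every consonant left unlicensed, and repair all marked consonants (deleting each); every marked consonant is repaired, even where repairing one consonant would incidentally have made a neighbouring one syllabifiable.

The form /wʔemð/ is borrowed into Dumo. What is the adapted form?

Under (C)(C)V, the unsyllabifiable consonants are /m/, /ð/ (no codas are permitted; onsets may contain at most 2 consonants).
Each unlicensed consonant is deleted: /m/, /ð/.

wʔe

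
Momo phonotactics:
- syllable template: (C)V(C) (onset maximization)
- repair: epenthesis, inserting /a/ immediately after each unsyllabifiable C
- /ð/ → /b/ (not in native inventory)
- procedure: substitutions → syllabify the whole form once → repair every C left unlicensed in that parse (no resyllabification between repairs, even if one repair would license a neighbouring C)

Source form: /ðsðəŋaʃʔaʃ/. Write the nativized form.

basabəŋaʃʔaʃ

Substitution: /ð/ → /b/, giving /bsbəŋaʃʔaʃ/.
Syllabifying with onset maximization leaves /b/, /s/ stranded (at most one coda consonant is licensed; onsets are limited to one consonant).
Epenthesis after each stranded consonant: /b/ → /ba/, /s/ → /sa/.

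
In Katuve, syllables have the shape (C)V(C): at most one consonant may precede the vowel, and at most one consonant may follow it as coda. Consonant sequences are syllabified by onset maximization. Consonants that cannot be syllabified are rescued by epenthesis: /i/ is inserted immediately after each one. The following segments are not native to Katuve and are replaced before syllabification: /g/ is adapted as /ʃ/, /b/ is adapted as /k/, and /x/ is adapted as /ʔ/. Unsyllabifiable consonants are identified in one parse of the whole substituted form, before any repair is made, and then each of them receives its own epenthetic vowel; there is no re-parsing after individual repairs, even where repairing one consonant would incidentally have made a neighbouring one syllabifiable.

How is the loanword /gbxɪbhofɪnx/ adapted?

Substitution: /g/ → /ʃ/, /b/ → /k/, /x/ → /ʔ/, giving /ʃkʔɪkhofɪnʔ/.
Syllabifying with onset maximization leaves /ʃ/, /k/, /ʔ/ stranded (at most one coda consonant is licensed; onsets are limited to one consonant).
Each unlicensed consonant becomes the onset of a new syllable: /ʃ/ → /ʃi/, /k/ → /ki/, /ʔ/ → /ʔi/.

ʃikiʔɪkhofɪnʔi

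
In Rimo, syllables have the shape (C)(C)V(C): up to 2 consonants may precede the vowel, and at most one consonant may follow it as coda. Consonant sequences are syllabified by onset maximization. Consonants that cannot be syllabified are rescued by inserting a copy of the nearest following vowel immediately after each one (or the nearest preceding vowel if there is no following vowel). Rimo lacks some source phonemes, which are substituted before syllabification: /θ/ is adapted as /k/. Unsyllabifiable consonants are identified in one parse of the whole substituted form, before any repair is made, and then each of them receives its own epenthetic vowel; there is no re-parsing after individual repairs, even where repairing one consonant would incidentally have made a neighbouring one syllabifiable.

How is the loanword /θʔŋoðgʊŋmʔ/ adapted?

Substitution: /θ/ → /k/, giving /kʔŋoðgʊŋmʔ/.
Under (C)(C)V(C), the unsyllabifiable consonants are /k/, /m/, /ʔ/ (at most one coda consonant is licensed; onsets may contain at most 2 consonants).
Inserting the epenthetic vowel yields /k/ → /ko/, /m/ → /mʊ/, /ʔ/ → /ʔʊ/.

koʔŋoðgʊŋmʊʔʊ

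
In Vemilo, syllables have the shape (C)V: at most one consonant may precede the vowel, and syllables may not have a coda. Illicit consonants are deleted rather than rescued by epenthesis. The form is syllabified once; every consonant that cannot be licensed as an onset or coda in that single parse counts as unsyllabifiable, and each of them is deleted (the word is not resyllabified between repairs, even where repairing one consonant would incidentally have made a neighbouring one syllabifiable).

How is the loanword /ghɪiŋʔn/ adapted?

hɪi

The consonants /g/, /ŋ/, /ʔ/, /n/ cannot be parsed into a legal (C)V syllable (no codas are permitted; onsets are limited to one consonant).
Deletion applies to /g/, /ŋ/, /ʔ/, /n/.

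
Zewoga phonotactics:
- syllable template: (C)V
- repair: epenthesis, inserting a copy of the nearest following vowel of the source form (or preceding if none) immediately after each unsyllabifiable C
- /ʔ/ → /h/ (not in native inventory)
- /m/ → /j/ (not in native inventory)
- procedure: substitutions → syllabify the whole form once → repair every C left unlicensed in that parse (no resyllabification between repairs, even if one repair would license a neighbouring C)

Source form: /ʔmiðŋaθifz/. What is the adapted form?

hijiðaŋaθifizi

Substitution: /ʔ/ → /h/, /m/ → /j/, giving /hjiðŋaθifz/.
Under (C)V, the unsyllabifiable consonants are /h/, /ð/, /f/, /z/ (no codas are permitted; onsets are limited to one consonant).
Inserting the epenthetic vowel yields /h/ → /hi/, /ð/ → /ða/, /f/ → /fi/, /z/ → /zi/.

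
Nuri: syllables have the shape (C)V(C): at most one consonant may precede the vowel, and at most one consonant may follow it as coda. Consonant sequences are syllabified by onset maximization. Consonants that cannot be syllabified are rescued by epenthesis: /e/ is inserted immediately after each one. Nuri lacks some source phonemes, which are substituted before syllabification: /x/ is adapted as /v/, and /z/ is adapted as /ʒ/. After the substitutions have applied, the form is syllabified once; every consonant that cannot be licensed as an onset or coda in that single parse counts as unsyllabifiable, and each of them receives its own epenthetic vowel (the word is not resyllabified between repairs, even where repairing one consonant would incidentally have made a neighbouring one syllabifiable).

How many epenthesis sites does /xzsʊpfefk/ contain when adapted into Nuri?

3

After substitution the input is /vʒsʊpfefk/.
The unsyllabifiable consonants are /v/, /ʒ/, /k/; each receives one epenthetic vowel.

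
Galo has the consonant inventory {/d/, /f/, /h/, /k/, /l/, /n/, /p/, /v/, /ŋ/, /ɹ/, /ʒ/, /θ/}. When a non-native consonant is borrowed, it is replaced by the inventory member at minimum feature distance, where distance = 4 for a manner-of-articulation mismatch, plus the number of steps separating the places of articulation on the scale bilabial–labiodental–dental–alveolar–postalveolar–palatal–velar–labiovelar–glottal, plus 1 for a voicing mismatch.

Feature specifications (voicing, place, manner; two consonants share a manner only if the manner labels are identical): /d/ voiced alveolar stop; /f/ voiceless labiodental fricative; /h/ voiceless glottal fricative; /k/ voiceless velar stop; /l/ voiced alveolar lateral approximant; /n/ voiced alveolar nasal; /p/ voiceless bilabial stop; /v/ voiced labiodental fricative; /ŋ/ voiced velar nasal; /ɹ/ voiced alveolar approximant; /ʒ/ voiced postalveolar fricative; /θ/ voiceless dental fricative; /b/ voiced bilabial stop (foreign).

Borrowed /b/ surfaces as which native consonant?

p

/p/ is closest: same manner (stop), place distance 0 (bilabial→bilabial), voicing differs (+1); total 1. Next closest is /d/ at distance 3.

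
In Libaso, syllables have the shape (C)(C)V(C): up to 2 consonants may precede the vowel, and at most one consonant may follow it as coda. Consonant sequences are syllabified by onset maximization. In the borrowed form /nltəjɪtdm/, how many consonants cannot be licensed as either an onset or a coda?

The consonants /n/, /d/, /m/ cannot be parsed into a legal (C)(C)V(C) syllable (at most one coda consonant is licensed; onsets may contain at most 2 consonants).

3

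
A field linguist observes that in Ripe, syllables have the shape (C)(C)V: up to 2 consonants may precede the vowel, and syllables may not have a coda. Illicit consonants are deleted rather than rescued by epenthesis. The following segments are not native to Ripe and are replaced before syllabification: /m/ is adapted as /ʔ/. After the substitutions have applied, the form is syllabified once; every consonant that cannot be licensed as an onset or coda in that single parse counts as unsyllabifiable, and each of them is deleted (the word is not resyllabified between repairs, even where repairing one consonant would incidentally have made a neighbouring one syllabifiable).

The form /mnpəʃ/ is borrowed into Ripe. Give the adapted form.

npə

Substitution: /m/ → /ʔ/, giving /ʔnpəʃ/.
The consonants /ʔ/, /ʃ/ cannot be parsed into a legal (C)(C)V syllable (no codas are permitted; onsets may contain at most 2 consonants).
Each unlicensed consonant is deleted: /ʔ/, /ʃ/.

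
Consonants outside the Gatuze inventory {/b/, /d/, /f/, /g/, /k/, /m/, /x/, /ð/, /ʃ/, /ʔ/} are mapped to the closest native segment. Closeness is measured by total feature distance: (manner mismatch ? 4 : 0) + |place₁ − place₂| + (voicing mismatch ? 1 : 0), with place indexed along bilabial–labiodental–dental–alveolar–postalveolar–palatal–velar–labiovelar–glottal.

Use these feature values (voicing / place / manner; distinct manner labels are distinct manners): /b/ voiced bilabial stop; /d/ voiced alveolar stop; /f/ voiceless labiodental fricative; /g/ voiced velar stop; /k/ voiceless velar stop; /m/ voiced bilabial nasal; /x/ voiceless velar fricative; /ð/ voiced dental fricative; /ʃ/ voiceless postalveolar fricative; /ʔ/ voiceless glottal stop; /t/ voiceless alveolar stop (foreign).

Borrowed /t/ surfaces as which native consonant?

d

/d/ is closest: same manner (stop), place distance 0 (alveolar→alveolar), voicing differs (+1); total 1. Next closest is /k/ at distance 3.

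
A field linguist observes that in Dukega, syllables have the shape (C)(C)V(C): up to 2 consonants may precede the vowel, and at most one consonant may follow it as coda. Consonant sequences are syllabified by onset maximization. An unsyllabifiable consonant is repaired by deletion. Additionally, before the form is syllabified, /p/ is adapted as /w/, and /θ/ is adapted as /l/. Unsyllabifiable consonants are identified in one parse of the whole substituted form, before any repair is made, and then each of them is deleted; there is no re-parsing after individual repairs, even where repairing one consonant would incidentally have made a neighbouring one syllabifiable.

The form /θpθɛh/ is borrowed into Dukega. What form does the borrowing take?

wlɛh

Substitution: /θ/ → /l/, /p/ → /w/, giving /lwlɛh/.
The consonants /l/ cannot be parsed into a legal (C)(C)V(C) syllable (at most one coda consonant is licensed; onsets may contain at most 2 consonants).
Deleting the stranded consonants removes /l/.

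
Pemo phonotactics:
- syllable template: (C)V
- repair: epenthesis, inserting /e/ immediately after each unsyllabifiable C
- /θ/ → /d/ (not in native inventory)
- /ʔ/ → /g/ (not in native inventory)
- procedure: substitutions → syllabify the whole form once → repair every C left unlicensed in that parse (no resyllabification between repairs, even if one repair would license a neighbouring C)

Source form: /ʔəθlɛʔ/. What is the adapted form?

gədelɛge

Substitution: /ʔ/ → /g/, /θ/ → /d/, giving /gədlɛg/.
Syllabifying with onset maximization leaves /d/, /g/ stranded (no codas are permitted; onsets are limited to one consonant).
Epenthesis after each stranded consonant: /d/ → /de/, /g/ → /ge/.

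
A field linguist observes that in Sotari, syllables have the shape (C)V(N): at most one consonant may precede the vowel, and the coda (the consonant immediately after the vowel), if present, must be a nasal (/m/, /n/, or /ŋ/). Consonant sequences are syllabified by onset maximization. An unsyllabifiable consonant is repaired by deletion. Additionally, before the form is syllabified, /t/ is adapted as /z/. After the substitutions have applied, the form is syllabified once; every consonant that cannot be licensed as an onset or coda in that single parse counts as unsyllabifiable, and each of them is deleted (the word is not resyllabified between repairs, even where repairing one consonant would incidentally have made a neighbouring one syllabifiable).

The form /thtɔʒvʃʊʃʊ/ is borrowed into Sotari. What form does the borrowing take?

Substitution: /t/ → /z/, giving /zhzɔʒvʃʊʃʊ/.
Syllabifying with onset maximization leaves /z/, /h/, /ʒ/, /v/ stranded (only a nasal (/m/, /n/, or /ŋ/) is licensed in coda position; onsets are limited to one consonant).
Each unlicensed consonant is deleted: /z/, /h/, /ʒ/, /v/.

zɔʃʊʃʊ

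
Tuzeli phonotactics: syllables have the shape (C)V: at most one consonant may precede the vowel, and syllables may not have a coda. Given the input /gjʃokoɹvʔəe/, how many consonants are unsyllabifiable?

The consonants /g/, /j/, /ɹ/, /v/ cannot be parsed into a legal (C)V syllable (no codas are permitted; onsets are limited to one consonant).

4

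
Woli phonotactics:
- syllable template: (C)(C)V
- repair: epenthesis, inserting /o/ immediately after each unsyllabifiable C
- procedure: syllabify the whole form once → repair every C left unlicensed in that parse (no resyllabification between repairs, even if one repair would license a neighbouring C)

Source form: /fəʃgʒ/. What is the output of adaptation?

fəʃogoʒo

Under (C)(C)V, the unsyllabifiable consonants are /ʃ/, /g/, /ʒ/ (no codas are permitted; onsets may contain at most 2 consonants).
Epenthesis after each stranded consonant: /ʃ/ → /ʃo/, /g/ → /go/, /ʒ/ → /ʒo/.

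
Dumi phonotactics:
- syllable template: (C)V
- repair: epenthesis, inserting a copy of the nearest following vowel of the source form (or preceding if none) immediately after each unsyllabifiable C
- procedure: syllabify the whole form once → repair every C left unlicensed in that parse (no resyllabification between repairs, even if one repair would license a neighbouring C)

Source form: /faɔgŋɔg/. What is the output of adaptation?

The consonants /g/, /g/ cannot be parsed into a legal (C)V syllable (no codas are permitted; onsets are limited to one consonant).
Inserting the epenthetic vowel yields /g/ → /gɔ/, /g/ → /gɔ/.

faɔgɔŋɔgɔ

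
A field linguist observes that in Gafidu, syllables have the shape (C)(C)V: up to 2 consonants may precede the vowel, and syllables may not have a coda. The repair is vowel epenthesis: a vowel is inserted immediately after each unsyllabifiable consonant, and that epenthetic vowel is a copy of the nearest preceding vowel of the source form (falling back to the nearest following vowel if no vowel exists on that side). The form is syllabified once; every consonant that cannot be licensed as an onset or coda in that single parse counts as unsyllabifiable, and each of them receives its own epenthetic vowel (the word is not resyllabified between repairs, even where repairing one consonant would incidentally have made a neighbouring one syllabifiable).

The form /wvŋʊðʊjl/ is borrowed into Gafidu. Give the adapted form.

wʊvŋʊðʊjʊlʊ

Syllabifying with onset maximization leaves /w/, /j/, /l/ stranded (no codas are permitted; onsets may contain at most 2 consonants).
Inserting the epenthetic vowel yields /w/ → /wʊ/, /j/ → /jʊ/, /l/ → /lʊ/.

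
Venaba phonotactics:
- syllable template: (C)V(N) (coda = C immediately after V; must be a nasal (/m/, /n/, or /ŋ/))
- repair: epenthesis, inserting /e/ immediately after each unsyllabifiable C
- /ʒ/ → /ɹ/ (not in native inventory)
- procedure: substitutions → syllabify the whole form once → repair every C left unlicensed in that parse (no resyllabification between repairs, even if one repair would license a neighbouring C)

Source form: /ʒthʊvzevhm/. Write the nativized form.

ɹetehʊvezeveheme

Substitution: /ʒ/ → /ɹ/, giving /ɹthʊvzevhm/.
Under (C)V(N), the unsyllabifiable consonants are /ɹ/, /t/, /v/, /v/, /h/, /m/ (only a nasal (/m/, /n/, or /ŋ/) is licensed in coda position; onsets are limited to one consonant).
Epenthesis after each stranded consonant: /ɹ/ → /ɹe/, /t/ → /te/, /v/ → /ve/, /v/ → /ve/, /h/ → /he/, /m/ → /me/.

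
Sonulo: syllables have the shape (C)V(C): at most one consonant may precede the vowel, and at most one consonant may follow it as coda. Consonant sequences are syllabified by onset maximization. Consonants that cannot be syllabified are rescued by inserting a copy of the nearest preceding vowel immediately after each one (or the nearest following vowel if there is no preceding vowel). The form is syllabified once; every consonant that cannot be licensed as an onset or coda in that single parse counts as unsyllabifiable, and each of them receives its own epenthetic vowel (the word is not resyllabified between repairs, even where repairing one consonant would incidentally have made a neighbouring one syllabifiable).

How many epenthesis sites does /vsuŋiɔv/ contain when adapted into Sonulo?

1

The unsyllabifiable consonants are /v/; each receives one epenthetic vowel.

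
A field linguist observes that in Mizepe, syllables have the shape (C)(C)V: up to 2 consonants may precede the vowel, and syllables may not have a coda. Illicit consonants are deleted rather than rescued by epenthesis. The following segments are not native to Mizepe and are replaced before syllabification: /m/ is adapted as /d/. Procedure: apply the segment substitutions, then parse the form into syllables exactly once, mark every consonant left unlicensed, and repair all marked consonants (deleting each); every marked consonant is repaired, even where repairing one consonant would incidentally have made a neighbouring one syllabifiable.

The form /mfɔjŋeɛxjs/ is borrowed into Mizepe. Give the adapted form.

Substitution: /m/ → /d/, giving /dfɔjŋeɛxjs/.
Syllabifying with onset maximization leaves /x/, /j/, /s/ stranded (no codas are permitted; onsets may contain at most 2 consonants).
Deleting the stranded consonants removes /x/, /j/, /s/.

dfɔjŋeɛ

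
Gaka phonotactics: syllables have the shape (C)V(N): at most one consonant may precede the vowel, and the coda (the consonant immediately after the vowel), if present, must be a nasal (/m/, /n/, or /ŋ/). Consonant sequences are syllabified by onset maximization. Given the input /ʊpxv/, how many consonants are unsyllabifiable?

The consonants /p/, /x/, /v/ cannot be parsed into a legal (C)V(N) syllable (only a nasal (/m/, /n/, or /ŋ/) is licensed in coda position; onsets are limited to one consonant).

3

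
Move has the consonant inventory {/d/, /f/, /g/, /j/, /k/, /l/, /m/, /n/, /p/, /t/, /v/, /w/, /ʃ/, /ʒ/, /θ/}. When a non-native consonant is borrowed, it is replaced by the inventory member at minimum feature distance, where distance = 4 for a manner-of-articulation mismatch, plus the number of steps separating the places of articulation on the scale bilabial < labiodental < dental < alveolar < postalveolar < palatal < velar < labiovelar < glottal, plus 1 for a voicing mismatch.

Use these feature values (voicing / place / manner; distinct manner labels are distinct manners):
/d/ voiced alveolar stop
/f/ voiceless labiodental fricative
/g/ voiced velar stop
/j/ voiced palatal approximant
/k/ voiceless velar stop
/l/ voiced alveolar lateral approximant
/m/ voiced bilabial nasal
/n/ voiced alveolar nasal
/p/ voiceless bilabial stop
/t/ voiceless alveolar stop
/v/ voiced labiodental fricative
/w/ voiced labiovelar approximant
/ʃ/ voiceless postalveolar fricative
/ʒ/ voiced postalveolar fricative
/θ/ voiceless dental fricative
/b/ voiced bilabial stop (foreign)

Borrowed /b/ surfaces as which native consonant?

p

/p/ is closest: same manner (stop), place distance 0 (bilabial→bilabial), voicing differs (+1); total 1. Next closest is /d/ at distance 3.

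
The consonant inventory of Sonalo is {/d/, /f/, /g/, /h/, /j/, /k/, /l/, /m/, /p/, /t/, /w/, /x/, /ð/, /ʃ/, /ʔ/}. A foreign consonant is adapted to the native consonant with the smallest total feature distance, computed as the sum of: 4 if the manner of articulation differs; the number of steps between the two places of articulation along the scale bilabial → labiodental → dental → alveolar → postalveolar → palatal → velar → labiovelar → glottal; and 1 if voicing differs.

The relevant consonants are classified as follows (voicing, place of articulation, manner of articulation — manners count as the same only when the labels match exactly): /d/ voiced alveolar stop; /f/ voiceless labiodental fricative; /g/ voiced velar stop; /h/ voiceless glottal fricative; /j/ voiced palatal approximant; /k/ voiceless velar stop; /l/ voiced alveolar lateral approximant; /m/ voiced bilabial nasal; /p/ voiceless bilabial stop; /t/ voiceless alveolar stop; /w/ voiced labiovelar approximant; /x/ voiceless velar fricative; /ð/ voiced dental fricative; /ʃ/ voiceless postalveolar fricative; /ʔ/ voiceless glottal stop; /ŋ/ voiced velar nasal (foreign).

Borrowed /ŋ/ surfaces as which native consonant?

g

/g/ is closest: manner differs (nasal→stop, +4), place distance 0 (velar→velar), same voicing; total 4. Next closest is /j/ at distance 5.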